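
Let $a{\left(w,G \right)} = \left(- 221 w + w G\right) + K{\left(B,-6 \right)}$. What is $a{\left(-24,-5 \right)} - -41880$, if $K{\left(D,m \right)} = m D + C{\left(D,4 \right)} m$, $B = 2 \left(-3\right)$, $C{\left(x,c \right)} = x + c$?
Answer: $47352$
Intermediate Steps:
$C{\left(x,c \right)} = c + x$
$B = -6$
$K{\left(D,m \right)} = D m + m \left(4 + D\right)$ ($K{\left(D,m \right)} = m D + \left(4 + D\right) m = D m + m \left(4 + D\right)$)
$a{\left(w,G \right)} = 48 - 221 w + G w$ ($a{\left(w,G \right)} = \left(- 221 w + w G\right) + 2 \left(-6\right) \left(2 - 6\right) = \left(- 221 w + G w\right) + 2 \left(-6\right) \left(-4\right) = \left(- 221 w + G w\right) + 48 = 48 - 221 w + G w$)
$a{\left(-24,-5 \right)} - -41880 = \left(48 - -5304 - -120\right) - -41880 = \left(48 + 5304 + 120\right) + 41880 = 5472 + 41880 = 47352$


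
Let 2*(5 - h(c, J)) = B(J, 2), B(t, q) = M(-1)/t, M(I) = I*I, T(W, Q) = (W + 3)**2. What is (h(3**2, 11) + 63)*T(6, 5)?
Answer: 121095/22 ≈ 5504.3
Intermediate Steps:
T(W, Q) = (3 + W)**2
M(I) = I**2
B(t, q) = 1/t (B(t, q) = (-1)**2/t = 1/t)
h(c, J) = 5 - 1/(2*J)
(h(3**2, 11) + 63)*T(6, 5) = ((5 - 1/2/11) + 63)*(3 + 6)**2 = ((5 - 1/2*1/11) + 63)*9**2 = ((5 - 1/22) + 63)*81 = (109/22 + 63)*81 = (1495/22)*81 = 121095/22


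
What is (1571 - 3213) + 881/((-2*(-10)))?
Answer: -31959/20 ≈ -1597.9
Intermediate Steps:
(1571 - 3213) + 881/((-2*(-10))) = -1642 + 881/20 = -31959/20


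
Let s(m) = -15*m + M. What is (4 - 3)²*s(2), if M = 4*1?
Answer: -26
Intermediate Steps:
M = 4
s(m) = 4 - 15*m (s(m) = -15*m + 4 = 4 - 15*m)
(4 - 3)²*s(2) = (4 - 3)²*(4 - 15*2) = 1²*(4 - 30) = 1*(-26) = -26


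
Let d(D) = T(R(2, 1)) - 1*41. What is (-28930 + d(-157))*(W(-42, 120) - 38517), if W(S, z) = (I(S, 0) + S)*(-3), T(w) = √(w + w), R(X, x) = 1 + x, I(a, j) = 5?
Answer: 1112583414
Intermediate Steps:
T(w) = √2*√w (T(w) = √(2*w) = √2*√w)
W(S, z) = -15 - 3*S (W(S, z) = (5 + S)*(-3) = -15 - 3*S)
d(D) = -39 (d(D) = √2*√(1 + 1) - 1*41 = √2*√2 - 41 = 2 - 41 = -39)
(-28930 + d(-157))*(W(-42, 120) - 38517) = (-28930 - 39)*((-15 - 3*(-42)) - 38517) = -28969*((-15 + 126) - 38517) = -28969*(111 - 38517) = -28969*(-38406) = 1112583414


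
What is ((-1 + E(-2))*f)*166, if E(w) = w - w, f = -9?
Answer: 1494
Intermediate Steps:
E(w) = 0
((-1 + E(-2))*f)*166 = ((-1 + 0)*(-9))*166 = -1*(-9)*166 = 9*166 = 1494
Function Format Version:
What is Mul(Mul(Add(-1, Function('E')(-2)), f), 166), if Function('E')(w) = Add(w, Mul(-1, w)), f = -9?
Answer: 1494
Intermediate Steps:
Function('E')(w) = 0
Mul(Mul(Add(-1, Function('E')(-2)), f), 166) = Mul(Mul(Add(-1, 0), -9), 166) = Mul(Mul(-1, -9), 166) = Mul(9, 166) = 1494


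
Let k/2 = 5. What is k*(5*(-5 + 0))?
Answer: -250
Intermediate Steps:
k = 10 (k = 2*5 = 10)
k*(5*(-5 + 0)) = 10*(5*(-5 + 0)) = 10*(5*(-5)) = 10*(-25) = -250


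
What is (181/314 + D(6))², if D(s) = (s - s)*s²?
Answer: 32761/98596 ≈ 0.33227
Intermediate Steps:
D(s) = 0 (D(s) = 0*s² = 0)
(181/314 + D(6))² = (181/314 + 0)² = (181/314)² = 32761/98596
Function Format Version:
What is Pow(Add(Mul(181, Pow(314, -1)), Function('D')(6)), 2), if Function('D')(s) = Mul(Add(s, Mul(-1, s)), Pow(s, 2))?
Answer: Rational(32761, 98596) ≈ 0.33227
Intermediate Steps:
Function('D')(s) = 0 (Function('D')(s) = Mul(0, Pow(s, 2)) = 0)
Pow(Add(Mul(181, Pow(314, -1)), Function('D')(6)), 2) = Pow(Add(Mul(181, Pow(314, -1)), 0), 2) = Pow(Add(Mul(181, Rational(1, 314)), 0), 2) = Pow(Add(Rational(181, 314), 0), 2) = Pow(Rational(181, 314), 2) = Rational(32761, 98596)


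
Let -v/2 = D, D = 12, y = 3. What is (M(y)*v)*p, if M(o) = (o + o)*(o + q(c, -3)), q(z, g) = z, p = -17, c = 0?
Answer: 7344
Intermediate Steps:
v = -24 (v = -2*12 = -24)
M(o) = 2*o² (M(o) = (o + o)*(o + 0) = (2*o)*o = 2*o²)
(M(y)*v)*p = ((2*3²)*(-24))*(-17) = ((2*9)*(-24))*(-17) = (18*(-24))*(-17) = -432*(-17) = 7344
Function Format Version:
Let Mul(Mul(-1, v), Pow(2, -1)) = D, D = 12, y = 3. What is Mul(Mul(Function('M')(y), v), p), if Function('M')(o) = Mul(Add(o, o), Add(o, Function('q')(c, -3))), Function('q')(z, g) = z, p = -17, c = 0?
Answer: 7344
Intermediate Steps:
v = -24 (v = Mul(-2, 12) = -24)
Function('M')(o) = Mul(2, Pow(o, 2)) (Function('M')(o) = Mul(Add(o, o), Add(o, 0)) = Mul(Mul(2, o), o) = Mul(2, Pow(o, 2)))
Mul(Mul(Function('M')(y), v), p) = Mul(Mul(Mul(2, Pow(3, 2)), -24), -17) = Mul(Mul(Mul(2, 9), -24), -17) = Mul(Mul(18, -24), -17) = Mul(-432, -17) = 7344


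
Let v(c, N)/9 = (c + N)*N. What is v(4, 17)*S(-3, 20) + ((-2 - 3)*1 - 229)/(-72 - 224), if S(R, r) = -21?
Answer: -9985887/148 ≈ -67472.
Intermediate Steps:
v(c, N) = 9*N*(N + c) (v(c, N) = 9*((c + N)*N) = 9*((N + c)*N) = 9*(N*(N + c)) = 9*N*(N + c))
v(4, 17)*S(-3, 20) + ((-2 - 3)*1 - 229)/(-72 - 224) = (9*17*(17 + 4))*(-21) + ((-2 - 3)*1 - 229)/(-72 - 224) = (9*17*21)*(-21) + (-5*1 - 229)/(-296) = 3213*(-21) + (-5 - 229)*(-1/296) = -67473 - 234*(-1/296) = -67473 + 117/148 = -9985887/148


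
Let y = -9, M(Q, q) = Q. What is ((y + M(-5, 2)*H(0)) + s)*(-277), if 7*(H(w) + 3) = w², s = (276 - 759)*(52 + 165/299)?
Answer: 91380915/13 ≈ 7.0293e+6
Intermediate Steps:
s = -329973/13 (s = -483*(52 + 165*(1/299)) = -483*(52 + 165/299) = -483*15713/299 = -329973/13 ≈ -25383.)
H(w) = -3 + w²/7
((y + M(-5, 2)*H(0)) + s)*(-277) = ((-9 - 5*(-3 + (⅐)*0²)) - 329973/13)*(-277) = ((-9 - 5*(-3 + (⅐)*0)) - 329973/13)*(-277) = ((-9 - 5*(-3 + 0)) - 329973/13)*(-277) = ((-9 - 5*(-3)) - 329973/13)*(-277) = ((-9 + 15) - 329973/13)*(-277) = (6 - 329973/13)*(-277) = -329895/13*(-277) = 91380915/13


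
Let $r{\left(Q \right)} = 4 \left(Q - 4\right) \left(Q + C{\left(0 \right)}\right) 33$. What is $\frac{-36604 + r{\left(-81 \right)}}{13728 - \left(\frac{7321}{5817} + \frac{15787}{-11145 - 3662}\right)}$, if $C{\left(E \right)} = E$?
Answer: $\frac{18781496687226}{295601976541} \approx 63.536$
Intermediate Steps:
$r{\left(Q \right)} = 33 Q \left(-16 + 4 Q\right)$ ($r{\left(Q \right)} = 4 \left(Q - 4\right) \left(Q + 0\right) 33 = 4 \left(-4 + Q\right) Q 33 = \left(-16 + 4 Q\right) Q 33 = Q \left(-16 + 4 Q\right) 33 = 33 Q \left(-16 + 4 Q\right)$)
$\frac{-36604 + r{\left(-81 \right)}}{13728 - \left(\frac{7321}{5817} + \frac{15787}{-11145 - 3662}\right)} = \frac{-36604 + 132 \left(-81\right) \left(-4 - 81\right)}{13728 - \left(\frac{7321}{5817} + \frac{15787}{-11145 - 3662}\right)} = \frac{-36604 + 132 \left(-81\right) \left(-85\right)}{13728 - \left(\frac{7321}{5817} + \frac{15787}{-11145 - 3662}\right)} = \frac{-36604 + 908820}{13728 - \left(\frac{7321}{5817} + \frac{15787}{-14807}\right)} = \frac{872216}{13728 - \frac{16569068}{86132319}} = \frac{872216}{\frac{1182407906164}{86132319}} = 872216 \cdot \frac{86132319}{1182407906164} = \frac{18781496687226}{295601976541}$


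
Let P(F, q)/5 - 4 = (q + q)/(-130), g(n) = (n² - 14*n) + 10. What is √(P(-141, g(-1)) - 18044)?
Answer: I*√3046381/13 ≈ 134.26*I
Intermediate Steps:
g(n) = 10 + n² - 14*n
P(F, q) = 20 - q/13 (P(F, q) = 20 + 5*((q + q)/(-130)) = 20 + 5*((2*q)*(-1/130)) = 20 + 5*(-q/65) = 20 - q/13)
√(P(-141, g(-1)) - 18044) = √((20 - (10 + (-1)² - 14*(-1))/13) - 18044) = √((20 - (10 + 1 + 14)/13) - 18044) = √((20 - 1/13*25) - 18044) = √((20 - 25/13) - 18044) = √(235/13 - 18044) = √(-234337/13) = I*√3046381/13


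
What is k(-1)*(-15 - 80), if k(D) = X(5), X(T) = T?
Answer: -475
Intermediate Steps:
k(D) = 5
k(-1)*(-15 - 80) = 5*(-15 - 80) = 5*(-95) = -475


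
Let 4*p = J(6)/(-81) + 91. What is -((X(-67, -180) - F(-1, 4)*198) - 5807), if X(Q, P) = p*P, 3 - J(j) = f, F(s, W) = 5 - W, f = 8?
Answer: 90925/9 ≈ 10103.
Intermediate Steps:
J(j) = -5 (J(j) = 3 - 1*8 = 3 - 8 = -5)
p = 1844/81 (p = (-5/(-81) + 91)/4 = (-5*(-1/81) + 91)/4 = (5/81 + 91)/4 = (¼)*(7376/81) = 1844/81 ≈ 22.765)
X(Q, P) = 1844*P/81
-((X(-67, -180) - F(-1, 4)*198) - 5807) = -(((1844/81)*(-180) - (5 - 1*4)*198) - 5807) = -((-36880/9 - (5 - 4)*198) - 5807) = -((-36880/9 - 1*1*198) - 5807) = -((-36880/9 - 1*198) - 5807) = -((-36880/9 - 198) - 5807) = -(-38662/9 - 5807) = -1*(-90925/9) = 90925/9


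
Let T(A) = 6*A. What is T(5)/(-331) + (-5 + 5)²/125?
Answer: -30/331 ≈ -0.090634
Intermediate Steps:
T(5)/(-331) + (-5 + 5)²/125 = (6*5)/(-331) + (-5 + 5)²/125 = 30*(-1/331) + 0²*(1/125) = -30/331 + 0*(1/125) = -30/331 + 0 = -30/331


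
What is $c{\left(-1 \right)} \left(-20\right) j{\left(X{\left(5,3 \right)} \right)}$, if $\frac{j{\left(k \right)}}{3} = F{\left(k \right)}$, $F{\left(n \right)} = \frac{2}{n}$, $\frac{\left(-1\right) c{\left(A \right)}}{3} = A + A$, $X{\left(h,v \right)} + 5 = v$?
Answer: $360$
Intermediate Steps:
$X{\left(h,v \right)} = -5 + v$
$c{\left(A \right)} = - 6 A$ ($c{\left(A \right)} = - 3 \left(A + A\right) = - 3 \cdot 2 A = - 6 A$)
$j{\left(k \right)} = \frac{6}{k}$ ($j{\left(k \right)} = 3 \frac{2}{k} = \frac{6}{k}$)
$c{\left(-1 \right)} \left(-20\right) j{\left(X{\left(5,3 \right)} \right)} = \left(-6\right) \left(-1\right) \left(-20\right) \frac{6}{-5 + 3} = 6 \left(-20\right) \frac{6}{-2} = - 120 \cdot 6 \left(- \frac{1}{2}\right) = \left(-120\right) \left(-3\right) = 360$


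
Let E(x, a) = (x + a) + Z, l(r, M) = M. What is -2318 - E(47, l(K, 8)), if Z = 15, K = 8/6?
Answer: -2388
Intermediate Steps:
K = 4/3 (K = 8*(⅙) = 4/3 ≈ 1.3333)
E(x, a) = 15 + a + x (E(x, a) = (x + a) + 15 = (a + x) + 15 = 15 + a + x)
-2318 - E(47, l(K, 8)) = -2318 - (15 + 8 + 47) = -2318 - 1*70 = -2318 - 70 = -2388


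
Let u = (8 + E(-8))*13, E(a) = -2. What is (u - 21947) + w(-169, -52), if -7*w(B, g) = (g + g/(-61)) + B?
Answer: -9324634/427 ≈ -21838.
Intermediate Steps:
w(B, g) = -60*g/427 - B/7 (w(B, g) = -((g + g/(-61)) + B)/7 = -((g + g*(-1/61)) + B)/7 = -((g - g/61) + B)/7 = -(60*g/61 + B)/7 = -(B + 60*g/61)/7 = -60*g/427 - B/7)
u = 78 (u = (8 - 2)*13 = 6*13 = 78)
(u - 21947) + w(-169, -52) = (78 - 21947) + (-60/427*(-52) - ⅐*(-169)) = -21869 + (3120/427 + 169/7) = -21869 + 13429/427 = -9324634/427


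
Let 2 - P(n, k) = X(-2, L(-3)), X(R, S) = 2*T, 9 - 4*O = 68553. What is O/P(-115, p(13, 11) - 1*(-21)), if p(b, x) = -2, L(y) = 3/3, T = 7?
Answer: 1428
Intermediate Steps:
O = -17136 (O = 9/4 - 1/4*68553 = 9/4 - 68553/4 = -17136)
L(y) = 1 (L(y) = 3*(1/3) = 1)
X(R, S) = 14 (X(R, S) = 2*7 = 14)
P(n, k) = -12 (P(n, k) = 2 - 1*14 = 2 - 14 = -12)
O/P(-115, p(13, 11) - 1*(-21)) = -17136/(-12) = -17136*(-1/12) = 1428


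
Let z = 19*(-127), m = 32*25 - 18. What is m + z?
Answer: -1631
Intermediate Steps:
m = 782 (m = 800 - 18 = 782)
z = -2413
m + z = 782 - 2413 = -1631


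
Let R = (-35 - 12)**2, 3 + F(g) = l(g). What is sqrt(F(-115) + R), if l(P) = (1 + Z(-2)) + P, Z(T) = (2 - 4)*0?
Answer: 2*sqrt(523) ≈ 45.738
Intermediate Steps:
Z(T) = 0 (Z(T) = -2*0 = 0)
l(P) = 1 + P (l(P) = (1 + 0) + P = 1 + P)
F(g) = -2 + g (F(g) = -3 + (1 + g) = -2 + g)
R = 2209 (R = (-47)**2 = 2209)
sqrt(F(-115) + R) = sqrt((-2 - 115) + 2209) = sqrt(-117 + 2209) = sqrt(2092) = 2*sqrt(523)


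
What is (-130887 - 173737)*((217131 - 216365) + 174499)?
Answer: -53389925360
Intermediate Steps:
(-130887 - 173737)*((217131 - 216365) + 174499) = -304624*(766 + 174499) = -304624*175265 = -53389925360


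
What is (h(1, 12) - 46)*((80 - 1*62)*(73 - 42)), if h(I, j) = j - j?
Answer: -25668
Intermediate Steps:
h(I, j) = 0
(h(1, 12) - 46)*((80 - 1*62)*(73 - 42)) = (0 - 46)*((80 - 1*62)*(73 - 42)) = -46*(80 - 62)*31 = -828*31 = -46*558 = -25668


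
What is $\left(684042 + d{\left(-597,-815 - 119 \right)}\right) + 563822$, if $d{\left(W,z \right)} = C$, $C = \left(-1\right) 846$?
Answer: $1247018$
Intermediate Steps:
$C = -846$
$d{\left(W,z \right)} = -846$
$\left(684042 + d{\left(-597,-815 - 119 \right)}\right) + 563822 = \left(684042 - 846\right) + 563822 = 683196 + 563822 = 1247018$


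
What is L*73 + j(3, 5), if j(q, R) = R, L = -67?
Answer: -4886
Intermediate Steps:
L*73 + j(3, 5) = -67*73 + 5 = -4891 + 5 = -4886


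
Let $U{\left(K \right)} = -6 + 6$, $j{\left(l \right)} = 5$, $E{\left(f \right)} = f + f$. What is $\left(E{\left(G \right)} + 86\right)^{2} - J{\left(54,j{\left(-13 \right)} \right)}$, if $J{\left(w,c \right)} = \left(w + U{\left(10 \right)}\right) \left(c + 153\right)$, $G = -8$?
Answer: $-3632$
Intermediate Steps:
$E{\left(f \right)} = 2 f$
$U{\left(K \right)} = 0$
$J{\left(w,c \right)} = w \left(153 + c\right)$ ($J{\left(w,c \right)} = \left(w + 0\right) \left(c + 153\right) = w \left(153 + c\right)$)
$\left(E{\left(G \right)} + 86\right)^{2} - J{\left(54,j{\left(-13 \right)} \right)} = \left(2 \left(-8\right) + 86\right)^{2} - 54 \left(153 + 5\right) = \left(-16 + 86\right)^{2} - 54 \cdot 158 = 70^{2} - 8532 = 4900 - 8532 = -3632$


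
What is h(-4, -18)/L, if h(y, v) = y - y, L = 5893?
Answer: 0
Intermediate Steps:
h(y, v) = 0
h(-4, -18)/L = 0/5893 = 0*(1/5893) = 0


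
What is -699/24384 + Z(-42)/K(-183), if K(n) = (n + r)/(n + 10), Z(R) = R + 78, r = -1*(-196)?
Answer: -50624213/105664 ≈ -479.11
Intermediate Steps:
r = 196
Z(R) = 78 + R
K(n) = (196 + n)/(10 + n) (K(n) = (n + 196)/(n + 10) = (196 + n)/(10 + n))
-699/24384 + Z(-42)/K(-183) = -699/24384 + (78 - 42)/(((196 - 183)/(10 - 183))) = -699*1/24384 + 36/((13/(-173))) = -233/8128 + 36/((-1/173*13)) = -233/8128 + 36/(-13/173) = -233/8128 + 36*(-173/13) = -233/8128 - 6228/13 = -50624213/105664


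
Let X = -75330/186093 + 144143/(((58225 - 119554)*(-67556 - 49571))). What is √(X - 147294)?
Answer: I*√3381300150236989985158154293143/4791248949261 ≈ 383.79*I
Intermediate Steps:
X = -1939389938029/4791248949261 (X = -75330*1/186093 + 144143/((-61329*(-117127))) = -270/667 + 144143/7183281783 = -1939389938029/4791248949261 ≈ -0.40478)
√(X - 147294) = √(-1939389938029/4791248949261 - 147294) = √(-705724162122387763/4791248949261) = I*√3381300150236989985158154293143/4791248949261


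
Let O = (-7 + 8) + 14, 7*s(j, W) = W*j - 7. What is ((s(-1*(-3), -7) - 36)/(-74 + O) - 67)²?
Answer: 15311569/3481 ≈ 4398.6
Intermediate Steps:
s(j, W) = -1 + W*j/7 (s(j, W) = (W*j - 7)/7 = (-7 + W*j)/7 = -1 + W*j/7)
O = 15 (O = 1 + 14 = 15)
((s(-1*(-3), -7) - 36)/(-74 + O) - 67)² = (((-1 + (⅐)*(-7)*(-1*(-3))) - 36)/(-74 + 15) - 67)² = (((-1 + (⅐)*(-7)*3) - 36)/(-59) - 67)² = (((-1 - 3) - 36)*(-1/59) - 67)² = ((-4 - 36)*(-1/59) - 67)² = (-40*(-1/59) - 67)² = (40/59 - 67)² = (-3913/59)² = 15311569/3481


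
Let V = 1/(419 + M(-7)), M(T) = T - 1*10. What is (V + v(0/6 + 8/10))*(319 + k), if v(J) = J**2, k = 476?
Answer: 342221/670 ≈ 510.78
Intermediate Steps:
M(T) = -10 + T (M(T) = T - 10 = -10 + T)
V = 1/402 (V = 1/(419 + (-10 - 7)) = 1/(419 - 17) = 1/402 ≈ 0.0024876)
(V + v(0/6 + 8/10))*(319 + k) = (1/402 + (0/6 + 8/10)**2)*(319 + 476) = (1/402 + (0*(1/6) + 8*(1/10))**2)*795 = (1/402 + (0 + 4/5)**2)*795 = (1/402 + (4/5)**2)*795 = (1/402 + 16/25)*795 = (6457/10050)*795 = 342221/670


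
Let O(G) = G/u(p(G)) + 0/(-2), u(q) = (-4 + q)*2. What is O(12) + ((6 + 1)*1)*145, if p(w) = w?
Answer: 4063/4 ≈ 1015.8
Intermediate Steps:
u(q) = -8 + 2*q
O(G) = G/(-8 + 2*G) (O(G) = G/(-8 + 2*G) + 0/(-2) = G/(-8 + 2*G) + 0*(-½) = G/(-8 + 2*G) + 0 = G/(-8 + 2*G))
O(12) + ((6 + 1)*1)*145 = (½)*12/(-4 + 12) + ((6 + 1)*1)*145 = (½)*12/8 + (7*1)*145 = (½)*12*(⅛) + 7*145 = ¾ + 1015 = 4063/4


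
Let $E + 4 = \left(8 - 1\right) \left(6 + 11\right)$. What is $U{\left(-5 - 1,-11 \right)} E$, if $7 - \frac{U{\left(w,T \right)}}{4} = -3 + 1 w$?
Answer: $7360$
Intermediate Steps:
$U{\left(w,T \right)} = 40 - 4 w$ ($U{\left(w,T \right)} = 28 - 4 \left(-3 + 1 w\right) = 28 - 4 \left(-3 + w\right) = 28 - \left(-12 + 4 w\right) = 40 - 4 w$)
$E = 115$ ($E = -4 + \left(8 - 1\right) \left(6 + 11\right) = -4 + 7 \cdot 17 = -4 + 119 = 115$)
$U{\left(-5 - 1,-11 \right)} E = \left(40 - 4 \left(-5 - 1\right)\right) 115 = \left(40 - -24\right) 115 = \left(40 + 24\right) 115 = 64 \cdot 115 = 7360$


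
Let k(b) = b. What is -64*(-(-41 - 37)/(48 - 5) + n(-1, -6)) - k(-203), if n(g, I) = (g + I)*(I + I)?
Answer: -227431/43 ≈ -5289.1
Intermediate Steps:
n(g, I) = 2*I*(I + g) (n(g, I) = (I + g)*(2*I) = 2*I*(I + g))
-64*(-(-41 - 37)/(48 - 5) + n(-1, -6)) - k(-203) = -64*(-(-41 - 37)/(48 - 5) + 2*(-6)*(-6 - 1)) - 1*(-203) = -64*(-(-78)/43 + 2*(-6)*(-7)) + 203 = -64*(-(-78)/43 + 84) + 203 = -64*(-1*(-78/43) + 84) + 203 = -64*(78/43 + 84) + 203 = -64*3690/43 + 203 = -236160/43 + 203 = -227431/43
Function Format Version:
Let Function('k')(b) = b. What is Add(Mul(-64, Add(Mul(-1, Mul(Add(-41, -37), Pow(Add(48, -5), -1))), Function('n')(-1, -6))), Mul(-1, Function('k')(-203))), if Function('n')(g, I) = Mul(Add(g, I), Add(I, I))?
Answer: Rational(-227431, 43) ≈ -5289.1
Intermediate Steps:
Function('n')(g, I) = Mul(2, I, Add(I, g)) (Function('n')(g, I) = Mul(Add(I, g), Mul(2, I)) = Mul(2, I, Add(I, g)))
Add(Mul(-64, Add(Mul(-1, Mul(Add(-41, -37), Pow(Add(48, -5), -1))), Function('n')(-1, -6))), Mul(-1, Function('k')(-203))) = Add(Mul(-64, Add(Mul(-1, Mul(Add(-41, -37), Pow(Add(48, -5), -1))), Mul(2, -6, Add(-6, -1)))), Mul(-1, -203)) = Add(Mul(-64, Add(Mul(-1, Mul(-78, Pow(43, -1))), Mul(2, -6, -7))), 203) = Add(Mul(-64, Add(Mul(-1, Mul(-78, Rational(1, 43))), 84)), 203) = Add(Mul(-64, Add(Mul(-1, Rational(-78, 43)), 84)), 203) = Add(Mul(-64, Add(Rational(78, 43), 84)), 203) = Add(Mul(-64, Rational(3690, 43)), 203) = Add(Rational(-236160, 43), 203) = Rational(-227431, 43)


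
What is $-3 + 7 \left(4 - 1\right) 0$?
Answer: $-3$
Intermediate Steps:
$-3 + 7 \left(4 - 1\right) 0 = -3 + 7 \cdot 3 \cdot 0 = -3 + 7 \cdot 0 = -3 + 0 = -3$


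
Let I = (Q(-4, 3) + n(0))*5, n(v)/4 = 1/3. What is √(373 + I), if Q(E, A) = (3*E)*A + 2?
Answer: √1887/3 ≈ 14.480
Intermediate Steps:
n(v) = 4/3 (n(v) = 4*(1/3) = 4*(1*(⅓)) = 4*(⅓) = 4/3)
Q(E, A) = 2 + 3*A*E (Q(E, A) = 3*A*E + 2 = 2 + 3*A*E)
I = -490/3 (I = ((2 + 3*3*(-4)) + 4/3)*5 = ((2 - 36) + 4/3)*5 = (-34 + 4/3)*5 = -98/3*5 = -490/3 ≈ -163.33)
√(373 + I) = √(373 - 490/3) = √(629/3) = √1887/3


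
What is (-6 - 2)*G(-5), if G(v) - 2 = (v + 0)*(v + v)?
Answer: -416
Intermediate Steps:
G(v) = 2 + 2*v² (G(v) = 2 + (v + 0)*(v + v) = 2 + v*(2*v) = 2 + 2*v²)
(-6 - 2)*G(-5) = (-6 - 2)*(2 + 2*(-5)²) = -8*(2 + 2*25) = -8*(2 + 50) = -8*52 = -416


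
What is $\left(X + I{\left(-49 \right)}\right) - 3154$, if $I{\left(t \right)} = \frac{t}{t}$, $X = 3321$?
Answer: $168$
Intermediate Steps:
$I{\left(t \right)} = 1$
$\left(X + I{\left(-49 \right)}\right) - 3154 = \left(3321 + 1\right) - 3154 = 3322 - 3154 = 168$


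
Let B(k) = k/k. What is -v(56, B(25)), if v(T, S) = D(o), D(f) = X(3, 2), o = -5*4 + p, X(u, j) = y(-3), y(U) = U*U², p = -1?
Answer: 27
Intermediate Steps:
y(U) = U³
X(u, j) = -27 (X(u, j) = (-3)³ = -27)
o = -21 (o = -5*4 - 1 = -20 - 1 = -21)
B(k) = 1
D(f) = -27
v(T, S) = -27
-v(56, B(25)) = -1*(-27) = 27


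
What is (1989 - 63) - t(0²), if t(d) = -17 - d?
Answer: 1943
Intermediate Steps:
(1989 - 63) - t(0²) = (1989 - 63) - (-17 - 1*0²) = 1926 - (-17 - 1*0) = 1926 - (-17 + 0) = 1926 - 1*(-17) = 1926 + 17 = 1943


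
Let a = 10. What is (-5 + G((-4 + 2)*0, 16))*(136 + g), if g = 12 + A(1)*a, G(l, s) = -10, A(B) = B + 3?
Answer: -2820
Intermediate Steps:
A(B) = 3 + B
g = 52 (g = 12 + (3 + 1)*10 = 12 + 4*10 = 12 + 40 = 52)
(-5 + G((-4 + 2)*0, 16))*(136 + g) = (-5 - 10)*(136 + 52) = -15*188 = -2820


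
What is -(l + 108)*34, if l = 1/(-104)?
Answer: -190927/52 ≈ -3671.7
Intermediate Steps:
l = -1/104 ≈ -0.0096154
-(l + 108)*34 = -(-1/104 + 108)*34 = -11231*34/104 = -1*190927/52 = -190927/52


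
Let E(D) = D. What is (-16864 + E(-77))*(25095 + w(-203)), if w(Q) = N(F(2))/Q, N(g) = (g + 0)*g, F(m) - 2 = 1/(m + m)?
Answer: -1380835142739/3248 ≈ -4.2513e+8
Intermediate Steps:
F(m) = 2 + 1/(2*m) (F(m) = 2 + 1/(m + m) = 2 + 1/(2*m))
N(g) = g**2 (N(g) = g*g = g**2)
w(Q) = 81/(16*Q) (w(Q) = (2 + (1/2)/2)**2/Q = (2 + (1/2)*(1/2))**2/Q = (2 + 1/4)**2/Q = (9/4)**2/Q = 81/(16*Q))
(-16864 + E(-77))*(25095 + w(-203)) = (-16864 - 77)*(25095 + (81/16)/(-203)) = -16941*(25095 + (81/16)*(-1/203)) = -16941*(25095 - 81/3248) = -16941*81508479/3248 = -1380835142739/3248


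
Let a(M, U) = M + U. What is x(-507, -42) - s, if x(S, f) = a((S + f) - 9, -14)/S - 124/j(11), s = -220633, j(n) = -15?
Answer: 43025267/195 ≈ 2.2064e+5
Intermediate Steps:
x(S, f) = 124/15 + (-23 + S + f)/S (x(S, f) = (((S + f) - 9) - 14)/S - 124/(-15) = ((-9 + S + f) - 14)/S - 124*(-1/15) = (-23 + S + f)/S + 124/15 = 124/15 + (-23 + S + f)/S)
x(-507, -42) - s = (-23 - 42 + (139/15)*(-507))/(-507) - 1*(-220633) = -(-23 - 42 - 23491/5)/507 + 220633 = -1/507*(-23816/5) + 220633 = 1832/195 + 220633 = 43025267/195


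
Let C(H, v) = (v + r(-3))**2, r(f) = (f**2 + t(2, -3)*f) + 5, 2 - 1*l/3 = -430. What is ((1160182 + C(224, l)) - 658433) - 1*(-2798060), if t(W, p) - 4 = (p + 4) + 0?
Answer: 4976834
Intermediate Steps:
l = 1296 (l = 6 - 3*(-430) = 6 + 1290 = 1296)
t(W, p) = 8 + p (t(W, p) = 4 + ((p + 4) + 0) = 4 + ((4 + p) + 0) = 4 + (4 + p) = 8 + p)
r(f) = 5 + f**2 + 5*f (r(f) = (f**2 + (8 - 3)*f) + 5 = (f**2 + 5*f) + 5 = 5 + f**2 + 5*f)
C(H, v) = (-1 + v)**2 (C(H, v) = (v + (5 + (-3)**2 + 5*(-3)))**2 = (v + (5 + 9 - 15))**2 = (v - 1)**2 = (-1 + v)**2)
((1160182 + C(224, l)) - 658433) - 1*(-2798060) = ((1160182 + (-1 + 1296)**2) - 658433) - 1*(-2798060) = ((1160182 + 1295**2) - 658433) + 2798060 = ((1160182 + 1677025) - 658433) + 2798060 = (2837207 - 658433) + 2798060 = 2178774 + 2798060 = 4976834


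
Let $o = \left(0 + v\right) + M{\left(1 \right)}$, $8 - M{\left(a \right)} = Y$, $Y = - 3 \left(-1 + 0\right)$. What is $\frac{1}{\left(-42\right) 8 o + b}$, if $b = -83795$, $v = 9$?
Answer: $- \frac{1}{88499} \approx -1.13 \cdot 10^{-5}$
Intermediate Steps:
$Y = 3$ ($Y = \left(-3\right) \left(-1\right) = 3$)
$M{\left(a \right)} = 5$ ($M{\left(a \right)} = 8 - 3 = 5$)
$o = 14$ ($o = \left(0 + 9\right) + 5 = 9 + 5 = 14$)
$\frac{1}{\left(-42\right) 8 o + b} = \frac{1}{\left(-42\right) 8 \cdot 14 - 83795} = \frac{1}{\left(-336\right) 14 - 83795} = \frac{1}{-4704 - 83795} = \frac{1}{-88499} = - \frac{1}{88499}$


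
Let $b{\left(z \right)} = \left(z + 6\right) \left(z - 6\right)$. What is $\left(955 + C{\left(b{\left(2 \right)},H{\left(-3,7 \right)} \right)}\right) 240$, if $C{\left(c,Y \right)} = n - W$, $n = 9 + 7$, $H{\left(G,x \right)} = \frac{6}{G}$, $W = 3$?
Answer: $232320$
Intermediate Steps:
$n = 16$
$b{\left(z \right)} = \left(-6 + z\right) \left(6 + z\right)$ ($b{\left(z \right)} = \left(6 + z\right) \left(-6 + z\right) = \left(-6 + z\right) \left(6 + z\right)$)
$C{\left(c,Y \right)} = 13$ ($C{\left(c,Y \right)} = 16 - 3 = 13$)
$\left(955 + C{\left(b{\left(2 \right)},H{\left(-3,7 \right)} \right)}\right) 240 = \left(955 + 13\right) 240 = 968 \cdot 240 = 232320$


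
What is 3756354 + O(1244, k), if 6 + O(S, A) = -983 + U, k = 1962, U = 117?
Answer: 3755482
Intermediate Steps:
O(S, A) = -872 (O(S, A) = -6 + (-983 + 117) = -6 - 866 = -872)
3756354 + O(1244, k) = 3756354 - 872 = 3755482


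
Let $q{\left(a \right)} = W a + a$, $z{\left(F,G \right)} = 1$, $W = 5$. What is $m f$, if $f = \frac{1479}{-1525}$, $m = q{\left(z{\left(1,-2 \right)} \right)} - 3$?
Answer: $- \frac{4437}{1525} \approx -2.9095$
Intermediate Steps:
$q{\left(a \right)} = 6 a$ ($q{\left(a \right)} = 5 a + a = 6 a$)
$m = 3$ ($m = 6 \cdot 1 - 3 = 6 - 3 = 3$)
$f = - \frac{1479}{1525}$ ($f = 1479 \left(- \frac{1}{1525}\right) = - \frac{1479}{1525} \approx -0.96984$)
$m f = 3 \left(- \frac{1479}{1525}\right) = - \frac{4437}{1525}$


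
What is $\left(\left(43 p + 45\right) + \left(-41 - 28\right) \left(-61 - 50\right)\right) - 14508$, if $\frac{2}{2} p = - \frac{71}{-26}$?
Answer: $- \frac{173851}{26} \approx -6686.6$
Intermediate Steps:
$p = \frac{71}{26}$ ($p = - \frac{71}{-26} = \left(-71\right) \left(- \frac{1}{26}\right) = \frac{71}{26} \approx 2.7308$)
$\left(\left(43 p + 45\right) + \left(-41 - 28\right) \left(-61 - 50\right)\right) - 14508 = \left(\left(43 \cdot \frac{71}{26} + 45\right) + \left(-41 - 28\right) \left(-61 - 50\right)\right) - 14508 = \left(\left(\frac{3053}{26} + 45\right) + \left(-41 - 28\right) \left(-111\right)\right) - 14508 = \left(\frac{4223}{26} - -7659\right) - 14508 = \left(\frac{4223}{26} + 7659\right) - 14508 = \frac{203357}{26} - 14508 = - \frac{173851}{26}$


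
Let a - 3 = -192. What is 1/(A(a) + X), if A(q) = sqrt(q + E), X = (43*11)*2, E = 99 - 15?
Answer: 946/895021 - I*sqrt(105)/895021 ≈ 0.001057 - 1.1449e-5*I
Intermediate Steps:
E = 84
a = -189 (a = 3 - 192 = -189)
X = 946 (X = 473*2 = 946)
A(q) = sqrt(84 + q) (A(q) = sqrt(q + 84) = sqrt(84 + q))
1/(A(a) + X) = 1/(sqrt(84 - 189) + 946) = 1/(sqrt(-105) + 946) = 1/(I*sqrt(105) + 946) = 1/(946 + I*sqrt(105))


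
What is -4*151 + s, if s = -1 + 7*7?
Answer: -556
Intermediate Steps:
s = 48 (s = -1 + 49 = 48)
-4*151 + s = -4*151 + 48 = -604 + 48 = -556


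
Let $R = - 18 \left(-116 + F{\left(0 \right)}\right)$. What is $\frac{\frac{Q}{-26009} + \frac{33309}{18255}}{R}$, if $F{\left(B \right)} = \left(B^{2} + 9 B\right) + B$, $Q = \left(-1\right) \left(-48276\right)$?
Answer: $- \frac{57259}{3798354360} \approx -1.5075 \cdot 10^{-5}$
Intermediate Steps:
$Q = 48276$
$F{\left(B \right)} = B^{2} + 10 B$
$R = 2088$ ($R = - 18 \left(-116 + 0 \left(10 + 0\right)\right) = - 18 \left(-116 + 0 \cdot 10\right) = - 18 \left(-116 + 0\right) = \left(-18\right) \left(-116\right) = 2088$)
$\frac{\frac{Q}{-26009} + \frac{33309}{18255}}{R} = \frac{\frac{48276}{-26009} + \frac{33309}{18255}}{2088} = \left(48276 \left(- \frac{1}{26009}\right) + 33309 \cdot \frac{1}{18255}\right) \frac{1}{2088} = \left(- \frac{48276}{26009} + \frac{11103}{6085}\right) \frac{1}{2088} = \left(- \frac{4981533}{158264765}\right) \frac{1}{2088} = - \frac{57259}{3798354360}$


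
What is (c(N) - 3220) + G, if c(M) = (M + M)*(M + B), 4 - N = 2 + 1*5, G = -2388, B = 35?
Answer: -5800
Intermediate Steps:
N = -3 (N = 4 - (2 + 1*5) = 4 - (2 + 5) = 4 - 1*7 = 4 - 7 = -3)
c(M) = 2*M*(35 + M) (c(M) = (M + M)*(M + 35) = (2*M)*(35 + M) = 2*M*(35 + M))
(c(N) - 3220) + G = (2*(-3)*(35 - 3) - 3220) - 2388 = (2*(-3)*32 - 3220) - 2388 = (-192 - 3220) - 2388 = -3412 - 2388 = -5800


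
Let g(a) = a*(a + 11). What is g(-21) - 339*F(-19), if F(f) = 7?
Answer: -2163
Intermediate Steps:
g(a) = a*(11 + a)
g(-21) - 339*F(-19) = -21*(11 - 21) - 339*7 = -21*(-10) - 2373 = 210 - 2373 = -2163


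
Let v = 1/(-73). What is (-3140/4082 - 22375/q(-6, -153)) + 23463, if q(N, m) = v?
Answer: 21538884/13 ≈ 1.6568e+6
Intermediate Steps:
v = -1/73 ≈ -0.013699
q(N, m) = -1/73
(-3140/4082 - 22375/q(-6, -153)) + 23463 = (-3140/4082 - 22375/(-1/73)) + 23463 = (-3140*1/4082 - 22375*(-73)) + 23463 = (-10/13 + 1633375) + 23463 = 21233865/13 + 23463 = 21538884/13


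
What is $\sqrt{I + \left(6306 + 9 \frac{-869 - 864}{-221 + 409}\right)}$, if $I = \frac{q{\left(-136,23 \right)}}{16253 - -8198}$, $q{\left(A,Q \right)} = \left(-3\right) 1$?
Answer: $\frac{11 \sqrt{5544595894881}}{328342} \approx 78.886$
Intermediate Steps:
$q{\left(A,Q \right)} = -3$
$I = - \frac{3}{24451}$ ($I = - \frac{3}{16253 - -8198} = - \frac{3}{16253 + 8198} = - \frac{3}{24451} \approx -0.00012269$)
$\sqrt{I + \left(6306 + 9 \frac{-869 - 864}{-221 + 409}\right)} = \sqrt{- \frac{3}{24451} + \left(6306 + 9 \frac{-869 - 864}{-221 + 409}\right)} = \sqrt{- \frac{3}{24451} + \left(6306 + 9 \left(- \frac{1733}{188}\right)\right)} = \sqrt{- \frac{3}{24451} + \left(6306 - \frac{15597}{188}\right)} = \sqrt{- \frac{3}{24451} + \frac{1169931}{188}} = \sqrt{\frac{28605982317}{4596788}} = \frac{11 \sqrt{5544595894881}}{328342}$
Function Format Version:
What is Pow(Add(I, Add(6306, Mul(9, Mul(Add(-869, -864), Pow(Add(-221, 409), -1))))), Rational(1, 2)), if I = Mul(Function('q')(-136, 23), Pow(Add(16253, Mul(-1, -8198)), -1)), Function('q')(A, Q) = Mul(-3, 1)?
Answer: Mul(Rational(11, 328342), Pow(5544595894881, Rational(1, 2))) ≈ 78.886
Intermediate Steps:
Function('q')(A, Q) = -3
I = Rational(-3, 24451) (I = Mul(-3, Pow(Add(16253, Mul(-1, -8198)), -1)) = Mul(-3, Pow(Add(16253, 8198), -1)) = Mul(-3, Pow(24451, -1)) = Mul(-3, Rational(1, 24451)) = Rational(-3, 24451) ≈ -0.00012269)
Pow(Add(I, Add(6306, Mul(9, Mul(Add(-869, -864), Pow(Add(-221, 409), -1))))), Rational(1, 2)) = Pow(Add(Rational(-3, 24451), Add(6306, Mul(9, Mul(Add(-869, -864), Pow(Add(-221, 409), -1))))), Rational(1, 2)) = Pow(Add(Rational(-3, 24451), Add(6306, Mul(9, Mul(-1733, Pow(188, -1))))), Rational(1, 2)) = Pow(Add(Rational(-3, 24451), Add(6306, Mul(9, Mul(-1733, Rational(1, 188))))), Rational(1, 2)) = Pow(Add(Rational(-3, 24451), Add(6306, Mul(9, Rational(-1733, 188)))), Rational(1, 2)) = Pow(Add(Rational(-3, 24451), Add(6306, Rational(-15597, 188))), Rational(1, 2)) = Pow(Add(Rational(-3, 24451), Rational(1169931, 188)), Rational(1, 2)) = Pow(Rational(28605982317, 4596788), Rational(1, 2)) = Mul(Rational(11, 328342), Pow(5544595894881, Rational(1, 2)))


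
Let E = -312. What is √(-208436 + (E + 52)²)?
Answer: 2*I*√35209 ≈ 375.28*I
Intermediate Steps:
√(-208436 + (E + 52)²) = √(-208436 + (-312 + 52)²) = √(-208436 + (-260)²) = √(-208436 + 67600) = √(-140836) = 2*I*√35209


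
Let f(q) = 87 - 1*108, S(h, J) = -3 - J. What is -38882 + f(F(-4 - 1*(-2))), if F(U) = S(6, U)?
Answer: -38903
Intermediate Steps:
F(U) = -3 - U
f(q) = -21 (f(q) = 87 - 108 = -21)
-38882 + f(F(-4 - 1*(-2))) = -38882 - 21 = -38903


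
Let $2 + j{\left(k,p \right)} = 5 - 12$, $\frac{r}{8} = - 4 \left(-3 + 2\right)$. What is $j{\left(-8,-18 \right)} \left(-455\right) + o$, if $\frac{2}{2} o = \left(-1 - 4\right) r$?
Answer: $3935$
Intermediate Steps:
$r = 32$ ($r = 8 \left(- 4 \left(-3 + 2\right)\right) = 8 \left(\left(-4\right) \left(-1\right)\right) = 8 \cdot 4 = 32$)
$j{\left(k,p \right)} = -9$ ($j{\left(k,p \right)} = -2 + \left(5 - 12\right) = -2 - 7 = -9$)
$o = -160$ ($o = \left(-1 - 4\right) 32 = \left(-5\right) 32 = -160$)
$j{\left(-8,-18 \right)} \left(-455\right) + o = \left(-9\right) \left(-455\right) - 160 = 4095 - 160 = 3935$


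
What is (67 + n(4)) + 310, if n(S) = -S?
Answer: 373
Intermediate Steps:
(67 + n(4)) + 310 = (67 - 1*4) + 310 = (67 - 4) + 310 = 63 + 310 = 373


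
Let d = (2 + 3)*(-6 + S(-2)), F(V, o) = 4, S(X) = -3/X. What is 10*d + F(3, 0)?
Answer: -221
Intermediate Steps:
d = -45/2 (d = (2 + 3)*(-6 - 3/(-2)) = 5*(-6 - 3*(-1/2)) = 5*(-6 + 3/2) = 5*(-9/2) = -45/2 ≈ -22.500)
10*d + F(3, 0) = 10*(-45/2) + 4 = -225 + 4 = -221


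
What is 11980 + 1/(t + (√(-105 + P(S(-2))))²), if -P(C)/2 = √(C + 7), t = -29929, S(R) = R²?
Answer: 5403226245863/451020556 + √11/451020556 ≈ 11980.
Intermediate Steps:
P(C) = -2*√(7 + C) (P(C) = -2*√(C + 7) = -2*√(7 + C))
11980 + 1/(t + (√(-105 + P(S(-2))))²) = 11980 + 1/(-29929 + (√(-105 - 2*√(7 + (-2)²)))²) = 11980 + 1/(-29929 + (√(-105 - 2*√(7 + 4)))²) = 11980 + 1/(-29929 + (√(-105 - 2*√11))²) = 11980 + 1/(-29929 + (-105 - 2*√11)) = 11980 + 1/(-30034 - 2*√11)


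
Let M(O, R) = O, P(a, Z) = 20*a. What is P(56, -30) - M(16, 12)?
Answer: 1104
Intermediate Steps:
P(56, -30) - M(16, 12) = 20*56 - 1*16 = 1120 - 16 = 1104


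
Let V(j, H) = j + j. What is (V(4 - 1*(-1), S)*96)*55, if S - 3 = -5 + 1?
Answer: 52800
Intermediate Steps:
S = -1 (S = 3 + (-5 + 1) = 3 - 4 = -1)
V(j, H) = 2*j
(V(4 - 1*(-1), S)*96)*55 = ((2*(4 - 1*(-1)))*96)*55 = ((2*(4 + 1))*96)*55 = ((2*5)*96)*55 = (10*96)*55 = 960*55 = 52800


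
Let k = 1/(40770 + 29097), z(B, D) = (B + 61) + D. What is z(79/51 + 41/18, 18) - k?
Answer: 196753201/2375478 ≈ 82.827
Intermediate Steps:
z(B, D) = 61 + B + D (z(B, D) = (61 + B) + D = 61 + B + D)
k = 1/69867 ≈ 1.4313e-5
z(79/51 + 41/18, 18) - k = (61 + (79/51 + 41/18) + 18) - 1*1/69867 = (61 + (79*(1/51) + 41*(1/18)) + 18) - 1/69867 = (61 + (79/51 + 41/18) + 18) - 1/69867 = (61 + 1171/306 + 18) - 1/69867 = 25345/306 - 1/69867 = 196753201/2375478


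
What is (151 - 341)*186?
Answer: -35340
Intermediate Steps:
(151 - 341)*186 = -190*186 = -35340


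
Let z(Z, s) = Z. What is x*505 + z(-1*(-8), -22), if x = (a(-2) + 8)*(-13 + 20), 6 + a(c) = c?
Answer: 8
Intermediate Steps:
a(c) = -6 + c
x = 0 (x = ((-6 - 2) + 8)*(-13 + 20) = (-8 + 8)*7 = 0*7 = 0)
x*505 + z(-1*(-8), -22) = 0*505 - 1*(-8) = 0 + 8 = 8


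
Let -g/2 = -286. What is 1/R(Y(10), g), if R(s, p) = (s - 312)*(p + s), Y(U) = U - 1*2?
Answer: -1/176320 ≈ -5.6715e-6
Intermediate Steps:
g = 572 (g = -2*(-286) = 572)
Y(U) = -2 + U (Y(U) = U - 2 = -2 + U)
R(s, p) = (-312 + s)*(p + s)
1/R(Y(10), g) = 1/((-2 + 10)² - 312*572 - 312*(-2 + 10) + 572*(-2 + 10)) = 1/(8² - 178464 - 312*8 + 572*8) = 1/(64 - 178464 - 2496 + 4576) = 1/(-176320) = -1/176320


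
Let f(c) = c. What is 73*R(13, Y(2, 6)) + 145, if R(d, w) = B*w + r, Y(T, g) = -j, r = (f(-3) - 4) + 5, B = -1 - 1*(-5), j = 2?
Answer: -585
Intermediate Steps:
B = 4 (B = -1 + 5 = 4)
r = -2 (r = (-3 - 4) + 5 = -7 + 5 = -2)
Y(T, g) = -2 (Y(T, g) = -1*2 = -2)
R(d, w) = -2 + 4*w (R(d, w) = 4*w - 2 = -2 + 4*w)
73*R(13, Y(2, 6)) + 145 = 73*(-2 + 4*(-2)) + 145 = 73*(-2 - 8) + 145 = 73*(-10) + 145 = -730 + 145 = -585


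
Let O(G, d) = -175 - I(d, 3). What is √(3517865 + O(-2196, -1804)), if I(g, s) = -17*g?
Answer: √3487022 ≈ 1867.4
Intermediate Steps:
O(G, d) = -175 + 17*d (O(G, d) = -175 - (-17)*d = -175 + 17*d)
√(3517865 + O(-2196, -1804)) = √(3517865 + (-175 + 17*(-1804))) = √(3517865 + (-175 - 30668)) = √(3517865 - 30843) = √3487022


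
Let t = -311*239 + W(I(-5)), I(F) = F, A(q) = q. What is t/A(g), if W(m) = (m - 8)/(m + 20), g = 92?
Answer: -12119/15 ≈ -807.93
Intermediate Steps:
W(m) = (-8 + m)/(20 + m)
t = -1114948/15 (t = -311*239 + (-8 - 5)/(20 - 5) = -74329 - 13/15 = -1114948/15 ≈ -74330.)
t/A(g) = -1114948/15/92 = -1114948/15*1/92 = -12119/15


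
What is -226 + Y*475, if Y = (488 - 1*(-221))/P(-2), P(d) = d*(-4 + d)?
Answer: 334063/12 ≈ 27839.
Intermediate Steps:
Y = 709/12 (Y = (488 - 1*(-221))/((-2*(-4 - 2))) = (488 + 221)/((-2*(-6))) = 709/12 ≈ 59.083)
-226 + Y*475 = -226 + (709/12)*475 = -226 + 336775/12 = 334063/12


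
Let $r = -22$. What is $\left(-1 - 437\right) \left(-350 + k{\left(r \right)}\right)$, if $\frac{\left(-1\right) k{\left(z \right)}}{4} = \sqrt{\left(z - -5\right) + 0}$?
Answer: $153300 + 1752 i \sqrt{17} \approx 1.533 \cdot 10^{5} + 7223.7 i$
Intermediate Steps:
$k{\left(z \right)} = - 4 \sqrt{5 + z}$ ($k{\left(z \right)} = - 4 \sqrt{\left(z - -5\right) + 0} = - 4 \sqrt{\left(z + 5\right) + 0} = - 4 \sqrt{\left(5 + z\right) + 0} = - 4 \sqrt{5 + z}$)
$\left(-1 - 437\right) \left(-350 + k{\left(r \right)}\right) = \left(-1 - 437\right) \left(-350 - 4 \sqrt{5 - 22}\right) = - 438 \left(-350 - 4 \sqrt{-17}\right) = - 438 \left(-350 - 4 i \sqrt{17}\right) = 153300 + 1752 i \sqrt{17}$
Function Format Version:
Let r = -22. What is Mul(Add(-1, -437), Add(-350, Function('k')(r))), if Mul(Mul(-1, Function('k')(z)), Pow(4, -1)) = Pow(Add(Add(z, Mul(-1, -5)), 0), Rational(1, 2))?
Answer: Add(153300, Mul(1752, I, Pow(17, Rational(1, 2)))) ≈ Add(1.5330e+5, Mul(7223.7, I))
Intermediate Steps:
Function('k')(z) = Mul(-4, Pow(Add(5, z), Rational(1, 2))) (Function('k')(z) = Mul(-4, Pow(Add(Add(z, Mul(-1, -5)), 0), Rational(1, 2))) = Mul(-4, Pow(Add(Add(z, 5), 0), Rational(1, 2))) = Mul(-4, Pow(Add(Add(5, z), 0), Rational(1, 2))) = Mul(-4, Pow(Add(5, z), Rational(1, 2))))
Mul(Add(-1, -437), Add(-350, Function('k')(r))) = Mul(Add(-1, -437), Add(-350, Mul(-4, Pow(Add(5, -22), Rational(1, 2))))) = Mul(-438, Add(-350, Mul(-4, Pow(-17, Rational(1, 2))))) = Mul(-438, Add(-350, Mul(-4, Mul(I, Pow(17, Rational(1, 2)))))) = Mul(-438, Add(-350, Mul(-4, I, Pow(17, Rational(1, 2))))) = Add(153300, Mul(1752, I, Pow(17, Rational(1, 2))))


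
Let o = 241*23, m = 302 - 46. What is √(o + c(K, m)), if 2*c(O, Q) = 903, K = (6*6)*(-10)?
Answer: √23978/2 ≈ 77.424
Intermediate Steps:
m = 256
K = -360 (K = 36*(-10) = -360)
o = 5543
c(O, Q) = 903/2 (c(O, Q) = (½)*903 = 903/2)
√(o + c(K, m)) = √(5543 + 903/2) = √(11989/2) = √23978/2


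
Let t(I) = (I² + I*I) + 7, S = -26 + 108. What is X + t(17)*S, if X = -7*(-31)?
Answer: 48187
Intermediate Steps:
X = 217
S = 82
t(I) = 7 + 2*I² (t(I) = (I² + I²) + 7 = 2*I² + 7 = 7 + 2*I²)
X + t(17)*S = 217 + (7 + 2*17²)*82 = 217 + (7 + 2*289)*82 = 217 + (7 + 578)*82 = 217 + 585*82 = 217 + 47970 = 48187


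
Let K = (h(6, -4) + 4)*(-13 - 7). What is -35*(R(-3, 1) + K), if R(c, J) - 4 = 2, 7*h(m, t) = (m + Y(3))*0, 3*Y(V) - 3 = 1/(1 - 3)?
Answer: 2590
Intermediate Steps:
Y(V) = 5/6 (Y(V) = 1 + 1/(3*(1 - 3)) = 1 + (1/3)/(-2) = 1 + (1/3)*(-1/2) = 1 - 1/6 = 5/6)
h(m, t) = 0 (h(m, t) = ((m + 5/6)*0)/7 = ((5/6 + m)*0)/7 = (1/7)*0 = 0)
R(c, J) = 6 (R(c, J) = 4 + 2 = 6)
K = -80 (K = (0 + 4)*(-13 - 7) = 4*(-20) = -80)
-35*(R(-3, 1) + K) = -35*(6 - 80) = -35*(-74) = 2590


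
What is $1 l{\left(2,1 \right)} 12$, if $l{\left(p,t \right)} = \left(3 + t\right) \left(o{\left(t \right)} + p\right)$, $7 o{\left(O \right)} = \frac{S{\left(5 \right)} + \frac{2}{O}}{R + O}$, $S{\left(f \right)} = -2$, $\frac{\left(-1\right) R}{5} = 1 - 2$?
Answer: $96$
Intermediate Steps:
$R = 5$ ($R = - 5 \left(1 - 2\right) = \left(-5\right) \left(-1\right) = 5$)
$o{\left(O \right)} = \frac{-2 + \frac{2}{O}}{7 \left(5 + O\right)}$ ($o{\left(O \right)} = \frac{\left(-2 + \frac{2}{O}\right) \frac{1}{5 + O}}{7} = \frac{\frac{1}{5 + O} \left(-2 + \frac{2}{O}\right)}{7} = \frac{-2 + \frac{2}{O}}{7 \left(5 + O\right)}$)
$l{\left(p,t \right)} = \left(3 + t\right) \left(p + \frac{2 \left(1 - t\right)}{7 t \left(5 + t\right)}\right)$ ($l{\left(p,t \right)} = \left(3 + t\right) \left(\frac{2 \left(1 - t\right)}{7 t \left(5 + t\right)} + p\right) = \left(3 + t\right) \left(p + \frac{2 \left(1 - t\right)}{7 t \left(5 + t\right)}\right)$)
$1 l{\left(2,1 \right)} 12 = 1 \frac{6 - 6 + 2 \cdot 1 \left(1 - 1\right) + 7 \cdot 2 \cdot 1 \left(3 + 1\right) \left(5 + 1\right)}{7 \cdot 1 \left(5 + 1\right)} 12 = 1 \cdot \frac{1}{7} \cdot 1 \cdot \frac{1}{6} \left(6 - 6 + 2 \cdot 1 \left(1 - 1\right) + 7 \cdot 2 \cdot 1 \cdot 4 \cdot 6\right) 12 = 1 \cdot \frac{1}{7} \cdot 1 \cdot \frac{1}{6} \left(6 - 6 + 2 \cdot 1 \cdot 0 + 336\right) 12 = 1 \cdot \frac{1}{7} \cdot 1 \cdot \frac{1}{6} \left(6 - 6 + 0 + 336\right) 12 = 1 \cdot \frac{1}{7} \cdot 1 \cdot \frac{1}{6} \cdot 336 \cdot 12 = 1 \cdot 8 \cdot 12 = 8 \cdot 12 = 96$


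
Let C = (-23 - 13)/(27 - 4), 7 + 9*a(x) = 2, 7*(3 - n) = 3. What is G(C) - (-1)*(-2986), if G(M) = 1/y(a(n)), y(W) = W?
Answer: -14939/5 ≈ -2987.8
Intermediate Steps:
n = 18/7 (n = 3 - 1/7*3 = 3 - 3/7 = 18/7 ≈ 2.5714)
a(x) = -5/9 (a(x) = -7/9 + (1/9)*2 = -7/9 + 2/9 = -5/9)
C = -36/23 ≈ -1.5652
G(M) = -9/5 (G(M) = 1/(-5/9) = -9/5)
G(C) - (-1)*(-2986) = -9/5 - (-1)*(-2986) = -9/5 - 1*2986 = -9/5 - 2986 = -14939/5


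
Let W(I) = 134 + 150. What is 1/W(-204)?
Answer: 1/284 ≈ 0.0035211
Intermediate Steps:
W(I) = 284
1/W(-204) = 1/284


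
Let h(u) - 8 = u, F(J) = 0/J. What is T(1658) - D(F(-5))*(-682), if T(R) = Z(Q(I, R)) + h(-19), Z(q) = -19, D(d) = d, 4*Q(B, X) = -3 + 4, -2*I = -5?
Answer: -30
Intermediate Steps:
I = 5/2 (I = -1/2*(-5) = 5/2 ≈ 2.5000)
Q(B, X) = 1/4 (Q(B, X) = (-3 + 4)/4 = (1/4)*1 = 1/4)
F(J) = 0
h(u) = 8 + u
T(R) = -30 (T(R) = -19 + (8 - 19) = -19 - 11 = -30)
T(1658) - D(F(-5))*(-682) = -30 - 0*(-682) = -30 - 1*0 = -30 + 0 = -30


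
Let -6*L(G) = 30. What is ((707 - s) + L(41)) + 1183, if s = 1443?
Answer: 442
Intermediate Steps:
L(G) = -5 (L(G) = -⅙*30 = -5)
((707 - s) + L(41)) + 1183 = ((707 - 1*1443) - 5) + 1183 = ((707 - 1443) - 5) + 1183 = (-736 - 5) + 1183 = -741 + 1183 = 442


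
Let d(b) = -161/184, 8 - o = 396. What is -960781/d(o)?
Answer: 7686248/7 ≈ 1.0980e+6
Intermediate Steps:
o = -388 (o = 8 - 1*396 = 8 - 396 = -388)
d(b) = -7/8 (d(b) = -161*1/184 = -7/8)
-960781/d(o) = -960781/(-7/8) = -960781*(-8/7) = 7686248/7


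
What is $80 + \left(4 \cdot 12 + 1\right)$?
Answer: $129$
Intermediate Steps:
$80 + \left(4 \cdot 12 + 1\right) = 80 + \left(48 + 1\right) = 80 + 49 = 129$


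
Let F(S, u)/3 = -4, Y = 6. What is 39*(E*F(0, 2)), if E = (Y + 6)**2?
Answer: -67392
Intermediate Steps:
E = 144 (E = (6 + 6)**2 = 12**2 = 144)
F(S, u) = -12 (F(S, u) = 3*(-4) = -12)
39*(E*F(0, 2)) = 39*(144*(-12)) = 39*(-1728) = -67392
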